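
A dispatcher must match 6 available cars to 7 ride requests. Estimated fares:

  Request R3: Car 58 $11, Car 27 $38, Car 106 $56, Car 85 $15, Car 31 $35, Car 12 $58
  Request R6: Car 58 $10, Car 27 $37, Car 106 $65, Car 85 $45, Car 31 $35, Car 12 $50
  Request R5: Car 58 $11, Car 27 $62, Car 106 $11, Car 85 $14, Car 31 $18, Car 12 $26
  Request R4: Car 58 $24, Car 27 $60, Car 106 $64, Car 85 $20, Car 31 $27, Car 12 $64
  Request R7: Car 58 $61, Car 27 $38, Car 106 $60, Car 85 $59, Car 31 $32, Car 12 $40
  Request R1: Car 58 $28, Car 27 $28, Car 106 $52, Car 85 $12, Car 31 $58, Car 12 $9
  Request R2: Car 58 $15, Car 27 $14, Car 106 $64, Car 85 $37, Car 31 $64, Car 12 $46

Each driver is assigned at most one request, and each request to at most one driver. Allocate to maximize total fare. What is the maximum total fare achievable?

Max total: $354

This is a one-to-one assignment (maximum-weight bipartite matching).
Optimal: Car 58→Request R7 ($61), Car 27→Request R5 ($62), Car 106→Request R4 ($64), Car 85→Request R6 ($45), Car 31→Request R2 ($64), Car 12→Request R3 ($58) — total 61+62+64+45+64+58 = $354.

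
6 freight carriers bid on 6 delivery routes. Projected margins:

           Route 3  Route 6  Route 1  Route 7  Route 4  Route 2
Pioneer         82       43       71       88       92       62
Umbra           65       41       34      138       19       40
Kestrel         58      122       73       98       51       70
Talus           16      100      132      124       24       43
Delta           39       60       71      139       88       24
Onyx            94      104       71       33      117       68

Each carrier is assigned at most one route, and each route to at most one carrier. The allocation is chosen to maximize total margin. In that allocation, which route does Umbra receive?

This is a one-to-one assignment (maximum-weight bipartite matching).
Optimal: Pioneer→Route 2 ($62k), Umbra→Route 3 ($65k), Kestrel→Route 6 ($122k), Talus→Route 1 ($132k), Delta→Route 7 ($139k), Onyx→Route 4 ($117k) — total 62+65+122+132+139+117 = $637k.
Row-greedy (each carrier in turn takes its best remaining route) gives $591k, worse by 46.
Next-best assignment: Pioneer→Route 2, Umbra→Route 7, Kestrel→Route 6, Talus→Route 1, Delta→Route 4, Onyx→Route 3 = $636k.
Umbra's own top route is Route 7 ($138k), but forcing Umbra→Route 7 and reassigning the rest optimally gives only $636k — worse by 1.

Umbra receives Route 3.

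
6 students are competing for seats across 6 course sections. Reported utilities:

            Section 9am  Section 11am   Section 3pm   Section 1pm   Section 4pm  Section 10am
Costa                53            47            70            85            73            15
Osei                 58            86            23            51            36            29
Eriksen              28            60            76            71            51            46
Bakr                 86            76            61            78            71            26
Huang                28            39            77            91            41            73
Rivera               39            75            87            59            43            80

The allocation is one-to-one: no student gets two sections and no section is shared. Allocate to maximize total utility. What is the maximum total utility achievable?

Treat this as an assignment problem: match each student to one section.
Optimal: Costa→Section 4pm (73 points), Osei→Section 11am (86 points), Eriksen→Section 3pm (76 points), Bakr→Section 9am (86 points), Huang→Section 1pm (91 points), Rivera→Section 10am (80 points) — total 73+86+76+86+91+80 = 492 points.
Max-entry greedy (repeatedly take the single best remaining cell) gives 469 points, worse by 23.
Next-best assignment: Costa→Section 4pm, Osei→Section 11am, Eriksen→Section 1pm, Bakr→Section 9am, Huang→Section 10am, Rivera→Section 3pm = 476 points.
Swapping Bakr↔Osei (Bakr→Section 11am 76 points, Osei→Section 9am 58 points) loses 38.
Checked against all permutations: 492 points is optimal.

Maximum total: 492 points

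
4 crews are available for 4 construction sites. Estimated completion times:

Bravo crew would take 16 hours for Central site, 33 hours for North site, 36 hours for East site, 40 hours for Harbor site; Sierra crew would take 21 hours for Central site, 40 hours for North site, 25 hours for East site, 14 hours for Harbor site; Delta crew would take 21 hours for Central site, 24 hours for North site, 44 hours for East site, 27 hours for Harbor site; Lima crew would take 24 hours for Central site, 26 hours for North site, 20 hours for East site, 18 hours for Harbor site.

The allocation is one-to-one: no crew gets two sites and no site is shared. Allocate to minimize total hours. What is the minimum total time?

Treat this as an assignment problem: match each crew to one site.
Optimal: Bravo crew→Central site (16 hours), Sierra crew→Harbor site (14 hours), Delta crew→North site (24 hours), Lima crew→East site (20 hours) — total 16+14+24+20 = 74 hours.
Swapping Lima crew↔Sierra crew (Lima crew→Harbor site 18 hours, Sierra crew→East site 25 hours) adds 9.

Minimum total: 74 hours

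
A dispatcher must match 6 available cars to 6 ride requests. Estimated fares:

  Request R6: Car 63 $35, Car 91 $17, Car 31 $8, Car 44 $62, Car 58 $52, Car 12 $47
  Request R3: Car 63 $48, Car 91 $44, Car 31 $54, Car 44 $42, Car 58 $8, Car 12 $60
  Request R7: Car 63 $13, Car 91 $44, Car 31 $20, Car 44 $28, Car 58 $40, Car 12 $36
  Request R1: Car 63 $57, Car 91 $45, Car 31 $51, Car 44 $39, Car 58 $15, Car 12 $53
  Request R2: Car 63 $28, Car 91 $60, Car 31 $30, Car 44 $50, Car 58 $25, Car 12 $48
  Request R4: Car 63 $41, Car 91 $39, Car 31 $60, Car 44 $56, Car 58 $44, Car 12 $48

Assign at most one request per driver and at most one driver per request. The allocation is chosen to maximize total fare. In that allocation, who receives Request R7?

Treat this as an assignment problem: match each driver to one request.
Optimal: Car 63→Request R1 ($57), Car 91→Request R2 ($60), Car 31→Request R4 ($60), Car 44→Request R6 ($62), Car 58→Request R7 ($40), Car 12→Request R3 ($60) — total 57+60+60+62+40+60 = $339.
Column-greedy (each request in turn goes to its best remaining driver) gives $297, worse by 42.
Next-best assignment: Car 63→Request R3, Car 91→Request R2, Car 31→Request R4, Car 44→Request R6, Car 58→Request R7, Car 12→Request R1 = $323.
Swapping Car 12↔Car 58 (Car 12→Request R7 $36, Car 58→Request R3 $8) loses 56.
Car 58's own top request is Request R6 ($52), but forcing Car 58→Request R6 and reassigning the rest optimally gives only $323 — worse by 16.

Car 58 receives Request R7.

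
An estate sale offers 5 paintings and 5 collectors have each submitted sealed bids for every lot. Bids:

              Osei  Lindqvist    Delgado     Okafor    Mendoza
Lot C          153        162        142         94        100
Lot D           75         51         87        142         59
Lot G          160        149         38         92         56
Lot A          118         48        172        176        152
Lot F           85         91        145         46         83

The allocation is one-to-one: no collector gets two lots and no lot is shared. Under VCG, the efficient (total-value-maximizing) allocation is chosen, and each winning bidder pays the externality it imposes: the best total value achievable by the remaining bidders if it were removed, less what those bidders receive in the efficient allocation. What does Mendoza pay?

Mendoza pays $34.

Efficient allocation: Osei→Lot G ($160), Lindqvist→Lot C ($162), Delgado→Lot F ($145), Okafor→Lot D ($142), Mendoza→Lot A ($152); total welfare W = $761.
Mendoza receives Lot A at value $152, so the others get W − 152 = $609.
Without Mendoza: best allocation of the remaining 4 bidders over all 5 lots is Osei→Lot G ($160), Lindqvist→Lot C ($162), Delgado→Lot F ($145), Okafor→Lot A ($176), total $643.
VCG payment = (others' best without Mendoza) − (others' welfare with Mendoza) = 643 − 609 = $34.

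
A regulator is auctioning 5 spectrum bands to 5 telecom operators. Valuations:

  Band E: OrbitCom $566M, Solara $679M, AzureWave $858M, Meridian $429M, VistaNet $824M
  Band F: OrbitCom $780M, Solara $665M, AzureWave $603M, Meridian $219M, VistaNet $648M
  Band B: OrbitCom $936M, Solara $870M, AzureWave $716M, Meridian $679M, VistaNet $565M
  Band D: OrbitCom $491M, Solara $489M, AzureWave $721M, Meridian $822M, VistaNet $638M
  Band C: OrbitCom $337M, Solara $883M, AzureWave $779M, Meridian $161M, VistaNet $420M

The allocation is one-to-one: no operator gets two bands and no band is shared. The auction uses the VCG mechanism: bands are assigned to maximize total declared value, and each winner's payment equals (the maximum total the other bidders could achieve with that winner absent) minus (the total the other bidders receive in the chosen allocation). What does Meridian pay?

Efficient allocation: OrbitCom→Band B ($936M), Solara→Band C ($883M), AzureWave→Band E ($858M), Meridian→Band D ($822M), VistaNet→Band F ($648M); total welfare W = $4147M.
Meridian receives Band D at value $822M, so the others get W − 822 = $3325M.
Without Meridian: best allocation of the remaining 4 bidders over all 5 bands is OrbitCom→Band B ($936M), Solara→Band C ($883M), AzureWave→Band D ($721M), VistaNet→Band E ($824M), total $3364M.
VCG payment = (others' best without Meridian) − (others' welfare with Meridian) = 3364 − 3325 = $39M.

Meridian pays $39M.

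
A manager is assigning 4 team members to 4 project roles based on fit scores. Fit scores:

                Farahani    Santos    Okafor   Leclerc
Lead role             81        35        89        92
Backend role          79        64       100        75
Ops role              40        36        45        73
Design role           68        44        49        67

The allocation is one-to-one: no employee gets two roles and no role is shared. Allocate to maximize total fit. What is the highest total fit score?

This is a one-to-one assignment (maximum-weight bipartite matching).
Optimal: Farahani→Lead role (81 pts), Santos→Design role (44 pts), Okafor→Backend role (100 pts), Leclerc→Ops role (73 pts) — total 81+44+100+73 = 298 pts.
Column-greedy (each role in turn goes to its best remaining employee) gives 276 pts, worse by 22.
Next-best assignment: Farahani→Design role, Santos→Ops role, Okafor→Backend role, Leclerc→Lead role = 296 pts.
Swapping Leclerc↔Santos (Leclerc→Design role 67 pts, Santos→Ops role 36 pts) loses 14.
Checked against all permutations: 298 pts is optimal.

Maximum total: 298 pts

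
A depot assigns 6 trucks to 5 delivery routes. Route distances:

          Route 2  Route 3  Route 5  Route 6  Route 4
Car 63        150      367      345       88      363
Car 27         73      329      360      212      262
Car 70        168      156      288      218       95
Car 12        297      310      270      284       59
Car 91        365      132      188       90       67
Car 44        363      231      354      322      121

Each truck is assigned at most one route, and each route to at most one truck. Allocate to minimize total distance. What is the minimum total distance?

Min total: 564 km

Optimal: Car 27→Route 2 (73 km), Car 70→Route 3 (156 km), Car 91→Route 5 (188 km), Car 63→Route 6 (88 km), Car 12→Route 4 (59 km) — total 73+156+188+88+59 = 564 km.
Checked against all permutations: 564 km is optimal.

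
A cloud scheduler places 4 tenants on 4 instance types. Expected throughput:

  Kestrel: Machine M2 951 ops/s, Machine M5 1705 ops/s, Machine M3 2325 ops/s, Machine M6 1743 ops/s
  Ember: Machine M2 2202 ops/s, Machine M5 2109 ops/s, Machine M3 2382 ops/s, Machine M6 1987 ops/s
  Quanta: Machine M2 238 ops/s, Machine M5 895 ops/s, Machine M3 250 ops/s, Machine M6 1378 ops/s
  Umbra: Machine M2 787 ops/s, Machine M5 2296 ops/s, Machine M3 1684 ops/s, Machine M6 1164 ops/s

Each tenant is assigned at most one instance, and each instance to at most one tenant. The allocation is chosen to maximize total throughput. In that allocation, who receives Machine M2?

Optimal: Kestrel→Machine M3 (2325 ops/s), Ember→Machine M2 (2202 ops/s), Quanta→Machine M6 (1378 ops/s), Umbra→Machine M5 (2296 ops/s) — total 2325+2202+1378+2296 = 8201 ops/s.
Max-entry greedy (repeatedly take the single best remaining cell) gives 6659 ops/s, worse by 1542.
Next-best assignment: Kestrel→Machine M2, Ember→Machine M3, Quanta→Machine M6, Umbra→Machine M5 = 7007 ops/s.
Ember's own top instance is Machine M3 (2382 ops/s), but forcing Ember→Machine M3 and reassigning the rest optimally gives only 7007 ops/s — worse by 1194.

Ember receives Machine M2.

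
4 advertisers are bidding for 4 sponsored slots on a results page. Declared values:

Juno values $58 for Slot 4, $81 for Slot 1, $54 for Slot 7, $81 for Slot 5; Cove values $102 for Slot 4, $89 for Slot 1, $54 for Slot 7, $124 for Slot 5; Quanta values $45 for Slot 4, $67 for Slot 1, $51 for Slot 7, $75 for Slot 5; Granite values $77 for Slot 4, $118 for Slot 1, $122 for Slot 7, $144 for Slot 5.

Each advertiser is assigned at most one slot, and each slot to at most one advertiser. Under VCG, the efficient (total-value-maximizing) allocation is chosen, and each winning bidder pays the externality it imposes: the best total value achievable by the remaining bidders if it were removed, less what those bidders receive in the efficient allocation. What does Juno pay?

Juno pays $14.

Efficient allocation: Juno→Slot 1 ($81), Cove→Slot 4 ($102), Quanta→Slot 5 ($75), Granite→Slot 7 ($122); total welfare W = $380.
Juno receives Slot 1 at value $81, so the others get W − 81 = $299.
Without Juno: best allocation of the remaining 3 bidders over all 4 slots is Cove→Slot 4 ($102), Quanta→Slot 1 ($67), Granite→Slot 5 ($144), total $313.
VCG payment = (others' best without Juno) − (others' welfare with Juno) = 313 − 299 = $14.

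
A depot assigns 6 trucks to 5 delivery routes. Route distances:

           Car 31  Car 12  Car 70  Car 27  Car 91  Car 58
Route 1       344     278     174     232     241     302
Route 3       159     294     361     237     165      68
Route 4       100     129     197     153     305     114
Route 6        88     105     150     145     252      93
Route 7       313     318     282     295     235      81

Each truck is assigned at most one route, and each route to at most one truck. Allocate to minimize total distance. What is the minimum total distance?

Optimal: Car 70→Route 1 (174 km), Car 91→Route 3 (165 km), Car 31→Route 4 (100 km), Car 12→Route 6 (105 km), Car 58→Route 7 (81 km) — total 174+165+100+105+81 = 625 km.
Next-best assignment: Car 70→Route 1, Car 91→Route 3, Car 12→Route 4, Car 31→Route 6, Car 58→Route 7 = 637 km.
No other one-to-one assignment undercuts 625 km.

Min total: 625 km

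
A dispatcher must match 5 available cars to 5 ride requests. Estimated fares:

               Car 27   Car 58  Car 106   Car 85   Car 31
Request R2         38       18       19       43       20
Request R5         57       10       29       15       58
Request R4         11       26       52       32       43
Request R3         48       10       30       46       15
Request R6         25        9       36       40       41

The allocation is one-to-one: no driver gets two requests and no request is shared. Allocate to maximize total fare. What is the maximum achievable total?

Optimal: Car 27→Request R3 ($48), Car 58→Request R2 ($18), Car 106→Request R4 ($52), Car 85→Request R6 ($40), Car 31→Request R5 ($58) — total 48+18+52+40+58 = $216.
Column-greedy (each request in turn goes to its best remaining driver) gives $210, worse by 6.
Swapping Car 31↔Car 27 (Car 31→Request R3 $15, Car 27→Request R5 $57) loses 34.

Max total: $216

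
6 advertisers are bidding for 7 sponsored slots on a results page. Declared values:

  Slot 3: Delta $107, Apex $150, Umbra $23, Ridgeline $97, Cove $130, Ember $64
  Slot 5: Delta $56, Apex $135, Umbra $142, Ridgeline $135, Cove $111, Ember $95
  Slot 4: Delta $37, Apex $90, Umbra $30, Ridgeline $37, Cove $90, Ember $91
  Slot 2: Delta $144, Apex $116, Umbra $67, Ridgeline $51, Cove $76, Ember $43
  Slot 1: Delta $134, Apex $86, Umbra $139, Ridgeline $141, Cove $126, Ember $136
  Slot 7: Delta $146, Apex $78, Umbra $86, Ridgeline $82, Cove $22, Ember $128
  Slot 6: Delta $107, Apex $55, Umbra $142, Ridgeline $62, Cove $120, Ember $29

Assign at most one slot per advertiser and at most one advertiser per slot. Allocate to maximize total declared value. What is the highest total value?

Optimal: Delta→Slot 2 ($144), Apex→Slot 3 ($150), Umbra→Slot 5 ($142), Ridgeline→Slot 1 ($141), Cove→Slot 6 ($120), Ember→Slot 7 ($128) — total 144+150+142+141+120+128 = $825.
Column-greedy (each slot in turn goes to its best remaining advertiser) gives $690, worse by 135.

Maximum total: $825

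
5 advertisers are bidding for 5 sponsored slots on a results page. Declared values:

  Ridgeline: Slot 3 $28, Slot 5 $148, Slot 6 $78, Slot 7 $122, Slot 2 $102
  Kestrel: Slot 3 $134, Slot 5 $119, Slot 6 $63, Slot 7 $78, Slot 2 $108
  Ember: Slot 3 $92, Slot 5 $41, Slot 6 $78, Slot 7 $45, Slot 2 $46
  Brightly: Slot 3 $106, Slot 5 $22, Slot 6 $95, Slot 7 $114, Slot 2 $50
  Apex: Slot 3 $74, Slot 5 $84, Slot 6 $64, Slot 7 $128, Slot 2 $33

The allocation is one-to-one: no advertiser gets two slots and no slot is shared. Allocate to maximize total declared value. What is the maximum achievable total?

Optimal: Ridgeline→Slot 5 ($148), Kestrel→Slot 2 ($108), Ember→Slot 3 ($92), Brightly→Slot 6 ($95), Apex→Slot 7 ($128) — total 148+108+92+95+128 = $571.
Max-entry greedy (repeatedly take the single best remaining cell) gives $551, worse by 20.
Checked against all permutations: $571 is optimal.

Max total: $571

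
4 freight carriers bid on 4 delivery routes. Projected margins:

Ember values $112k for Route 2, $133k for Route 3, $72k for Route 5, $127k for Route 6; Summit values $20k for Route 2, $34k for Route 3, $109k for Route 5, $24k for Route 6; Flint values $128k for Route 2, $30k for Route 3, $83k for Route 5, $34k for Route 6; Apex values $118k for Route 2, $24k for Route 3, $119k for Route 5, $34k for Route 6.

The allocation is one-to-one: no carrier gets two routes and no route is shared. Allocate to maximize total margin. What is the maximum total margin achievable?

Maximum total: $408k

Optimal: Ember→Route 6 ($127k), Summit→Route 3 ($34k), Flint→Route 2 ($128k), Apex→Route 5 ($119k) — total 127+34+128+119 = $408k.
Column-greedy (each route in turn goes to its best remaining carrier) gives $404k, worse by 4.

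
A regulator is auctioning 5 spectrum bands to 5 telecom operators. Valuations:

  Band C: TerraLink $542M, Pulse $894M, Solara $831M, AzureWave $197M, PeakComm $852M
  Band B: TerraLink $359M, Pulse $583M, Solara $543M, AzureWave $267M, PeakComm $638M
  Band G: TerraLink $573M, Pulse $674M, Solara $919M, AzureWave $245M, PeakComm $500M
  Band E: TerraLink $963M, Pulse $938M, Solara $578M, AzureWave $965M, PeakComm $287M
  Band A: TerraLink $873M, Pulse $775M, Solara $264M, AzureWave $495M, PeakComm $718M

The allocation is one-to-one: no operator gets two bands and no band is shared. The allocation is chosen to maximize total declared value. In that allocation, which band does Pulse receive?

Pulse receives Band C.

Optimal: TerraLink→Band A ($873M), Pulse→Band C ($894M), Solara→Band G ($919M), AzureWave→Band E ($965M), PeakComm→Band B ($638M) — total 873+894+919+965+638 = $4289M.
Row-greedy (each operator in turn takes its best remaining band) gives $3909M, worse by 380.
Pulse's own top band is Band E ($938M), but forcing Pulse→Band E and reassigning the rest optimally gives only $3849M — worse by 440.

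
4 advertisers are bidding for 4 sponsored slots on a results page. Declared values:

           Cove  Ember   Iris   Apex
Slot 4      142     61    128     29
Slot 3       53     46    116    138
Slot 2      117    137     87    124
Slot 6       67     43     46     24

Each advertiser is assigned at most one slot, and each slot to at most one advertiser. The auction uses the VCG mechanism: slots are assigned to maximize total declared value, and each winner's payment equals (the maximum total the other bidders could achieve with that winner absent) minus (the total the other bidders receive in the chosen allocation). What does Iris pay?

Iris pays $75.

Efficient allocation: Cove→Slot 6 ($67), Ember→Slot 2 ($137), Iris→Slot 4 ($128), Apex→Slot 3 ($138); total welfare W = $470.
Iris receives Slot 4 at value $128, so the others get W − 128 = $342.
Without Iris: best allocation of the remaining 3 bidders over all 4 slots is Cove→Slot 4 ($142), Ember→Slot 2 ($137), Apex→Slot 3 ($138), total $417.
VCG payment = (others' best without Iris) − (others' welfare with Iris) = 417 − 342 = $75.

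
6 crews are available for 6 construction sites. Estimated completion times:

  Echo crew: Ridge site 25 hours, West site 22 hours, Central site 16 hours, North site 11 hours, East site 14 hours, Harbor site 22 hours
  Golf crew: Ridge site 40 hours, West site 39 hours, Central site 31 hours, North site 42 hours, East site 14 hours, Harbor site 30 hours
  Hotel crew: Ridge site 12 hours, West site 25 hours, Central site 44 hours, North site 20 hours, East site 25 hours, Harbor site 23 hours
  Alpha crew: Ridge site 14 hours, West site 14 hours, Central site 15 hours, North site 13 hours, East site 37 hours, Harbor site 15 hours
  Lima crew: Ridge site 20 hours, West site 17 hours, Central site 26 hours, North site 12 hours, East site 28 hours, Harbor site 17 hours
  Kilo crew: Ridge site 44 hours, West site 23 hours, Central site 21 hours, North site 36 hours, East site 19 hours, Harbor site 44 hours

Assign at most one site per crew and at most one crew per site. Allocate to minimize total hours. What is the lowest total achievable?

Optimal: Echo crew→North site (11 hours), Golf crew→East site (14 hours), Hotel crew→Ridge site (12 hours), Alpha crew→West site (14 hours), Lima crew→Harbor site (17 hours), Kilo crew→Central site (21 hours) — total 11+14+12+14+17+21 = 89 hours.
Column-greedy (each site in turn goes to its cheapest remaining crew) gives 112 hours, worse by 23.

Minimum total: 89 hours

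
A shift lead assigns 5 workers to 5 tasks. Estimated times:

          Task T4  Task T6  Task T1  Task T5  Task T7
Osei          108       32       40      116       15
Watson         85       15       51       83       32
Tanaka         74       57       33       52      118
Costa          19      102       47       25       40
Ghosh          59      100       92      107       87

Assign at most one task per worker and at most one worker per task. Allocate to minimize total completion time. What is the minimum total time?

Minimum total: 147 min

Optimal: Osei→Task T7 (15 min), Watson→Task T6 (15 min), Tanaka→Task T1 (33 min), Costa→Task T5 (25 min), Ghosh→Task T4 (59 min) — total 15+15+33+25+59 = 147 min.
Min-entry greedy (repeatedly take the single cheapest remaining cell) gives 189 min, worse by 42.
Next-best assignment: Osei→Task T6, Watson→Task T7, Tanaka→Task T1, Costa→Task T5, Ghosh→Task T4 = 181 min.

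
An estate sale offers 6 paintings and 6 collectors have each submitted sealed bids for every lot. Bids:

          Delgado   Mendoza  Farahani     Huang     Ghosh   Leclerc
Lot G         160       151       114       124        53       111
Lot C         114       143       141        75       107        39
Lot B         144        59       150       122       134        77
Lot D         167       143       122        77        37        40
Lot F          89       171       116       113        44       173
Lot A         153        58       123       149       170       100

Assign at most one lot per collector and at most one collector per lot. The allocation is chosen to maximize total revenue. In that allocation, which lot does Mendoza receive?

Mendoza receives Lot C.

Treat this as an assignment problem: match each collector to one lot.
Optimal: Delgado→Lot D ($167), Mendoza→Lot C ($143), Farahani→Lot B ($150), Huang→Lot G ($124), Ghosh→Lot A ($170), Leclerc→Lot F ($173) — total 167+143+150+124+170+173 = $927.
Next-best assignment: Delgado→Lot D, Mendoza→Lot G, Farahani→Lot C, Huang→Lot B, Ghosh→Lot A, Leclerc→Lot F = $924.
Swapping Leclerc↔Delgado (Leclerc→Lot D $40, Delgado→Lot F $89) loses 211.
Mendoza's own top lot is Lot F ($171), but forcing Mendoza→Lot F and reassigning the rest optimally gives only $882 — worse by 45.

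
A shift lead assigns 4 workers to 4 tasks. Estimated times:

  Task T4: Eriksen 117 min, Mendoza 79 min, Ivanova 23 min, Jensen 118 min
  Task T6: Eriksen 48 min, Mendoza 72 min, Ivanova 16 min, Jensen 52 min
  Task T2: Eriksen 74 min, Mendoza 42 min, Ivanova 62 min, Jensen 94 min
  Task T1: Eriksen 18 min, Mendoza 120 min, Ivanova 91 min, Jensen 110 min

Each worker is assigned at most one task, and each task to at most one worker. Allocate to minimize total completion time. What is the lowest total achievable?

Minimum total: 135 min

Optimal: Eriksen→Task T1 (18 min), Mendoza→Task T2 (42 min), Ivanova→Task T4 (23 min), Jensen→Task T6 (52 min) — total 18+42+23+52 = 135 min.
Column-greedy (each task in turn goes to its cheapest remaining worker) gives 223 min, worse by 88.
Next-best assignment: Eriksen→Task T1, Mendoza→Task T2, Ivanova→Task T6, Jensen→Task T4 = 194 min.
Swapping Ivanova↔Eriksen (Ivanova→Task T1 91 min, Eriksen→Task T4 117 min) adds 167.
Every other assignment is strictly worse.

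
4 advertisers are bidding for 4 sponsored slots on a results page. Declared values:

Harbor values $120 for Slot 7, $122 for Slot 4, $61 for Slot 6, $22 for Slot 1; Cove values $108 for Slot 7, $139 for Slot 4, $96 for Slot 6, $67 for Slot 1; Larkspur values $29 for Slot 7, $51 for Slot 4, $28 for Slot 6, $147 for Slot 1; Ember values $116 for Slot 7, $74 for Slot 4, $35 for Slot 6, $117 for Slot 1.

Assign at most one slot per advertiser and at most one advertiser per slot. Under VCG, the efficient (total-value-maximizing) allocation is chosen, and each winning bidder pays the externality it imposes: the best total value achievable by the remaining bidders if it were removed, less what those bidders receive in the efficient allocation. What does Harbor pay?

Efficient allocation: Harbor→Slot 4 ($122), Cove→Slot 6 ($96), Larkspur→Slot 1 ($147), Ember→Slot 7 ($116); total welfare W = $481.
Harbor receives Slot 4 at value $122, so the others get W − 122 = $359.
Without Harbor: best allocation of the remaining 3 bidders over all 4 slots is Cove→Slot 4 ($139), Larkspur→Slot 1 ($147), Ember→Slot 7 ($116), total $402.
VCG payment = (others' best without Harbor) − (others' welfare with Harbor) = 402 − 359 = $43.

Harbor pays $43.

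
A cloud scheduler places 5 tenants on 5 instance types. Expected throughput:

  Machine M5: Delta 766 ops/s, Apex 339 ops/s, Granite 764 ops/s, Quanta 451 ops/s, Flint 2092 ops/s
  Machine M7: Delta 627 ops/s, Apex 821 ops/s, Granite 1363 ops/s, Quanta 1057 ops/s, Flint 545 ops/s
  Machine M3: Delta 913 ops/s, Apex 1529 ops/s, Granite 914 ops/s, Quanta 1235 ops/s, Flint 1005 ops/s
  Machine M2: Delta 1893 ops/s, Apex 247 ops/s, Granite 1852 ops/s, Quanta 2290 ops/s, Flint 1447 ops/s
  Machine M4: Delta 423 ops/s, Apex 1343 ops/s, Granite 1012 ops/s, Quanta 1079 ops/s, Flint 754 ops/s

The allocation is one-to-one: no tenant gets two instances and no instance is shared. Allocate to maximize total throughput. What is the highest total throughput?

Max total: 8001 ops/s

Optimal: Delta→Machine M3 (913 ops/s), Apex→Machine M4 (1343 ops/s), Granite→Machine M7 (1363 ops/s), Quanta→Machine M2 (2290 ops/s), Flint→Machine M5 (2092 ops/s) — total 913+1343+1363+2290+2092 = 8001 ops/s.
Column-greedy (each instance in turn goes to its best remaining tenant) gives 7697 ops/s, worse by 304.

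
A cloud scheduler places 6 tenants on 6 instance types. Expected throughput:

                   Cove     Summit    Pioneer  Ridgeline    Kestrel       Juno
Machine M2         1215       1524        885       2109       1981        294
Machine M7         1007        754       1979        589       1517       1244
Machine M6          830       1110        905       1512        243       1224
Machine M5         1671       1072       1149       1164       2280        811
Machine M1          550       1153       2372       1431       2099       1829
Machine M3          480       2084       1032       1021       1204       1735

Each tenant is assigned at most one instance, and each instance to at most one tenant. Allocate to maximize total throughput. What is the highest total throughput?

This is the linear assignment problem.
Optimal: Cove→Machine M5 (1671 ops/s), Summit→Machine M3 (2084 ops/s), Pioneer→Machine M7 (1979 ops/s), Ridgeline→Machine M2 (2109 ops/s), Kestrel→Machine M1 (2099 ops/s), Juno→Machine M6 (1224 ops/s) — total 1671+2084+1979+2109+2099+1224 = 11166 ops/s.
Row-greedy (each tenant in turn takes its best remaining instance) gives 10977 ops/s, worse by 189.

Max total: 11166 ops/s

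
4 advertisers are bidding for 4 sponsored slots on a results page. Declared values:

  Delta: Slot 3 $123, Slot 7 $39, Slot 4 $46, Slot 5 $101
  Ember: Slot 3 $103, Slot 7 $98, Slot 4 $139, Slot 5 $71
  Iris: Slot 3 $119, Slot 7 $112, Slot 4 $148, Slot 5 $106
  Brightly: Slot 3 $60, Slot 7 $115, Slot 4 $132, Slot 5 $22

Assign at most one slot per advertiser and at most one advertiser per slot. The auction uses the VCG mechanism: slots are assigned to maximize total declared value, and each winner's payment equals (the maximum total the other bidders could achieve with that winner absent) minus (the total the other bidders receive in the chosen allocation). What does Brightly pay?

Efficient allocation: Delta→Slot 3 ($123), Ember→Slot 4 ($139), Iris→Slot 5 ($106), Brightly→Slot 7 ($115); total welfare W = $483.
Brightly receives Slot 7 at value $115, so the others get W − 115 = $368.
Without Brightly: best allocation of the remaining 3 bidders over all 4 slots is Delta→Slot 3 ($123), Ember→Slot 4 ($139), Iris→Slot 7 ($112), total $374.
VCG payment = (others' best without Brightly) − (others' welfare with Brightly) = 374 − 368 = $6.

Brightly pays $6.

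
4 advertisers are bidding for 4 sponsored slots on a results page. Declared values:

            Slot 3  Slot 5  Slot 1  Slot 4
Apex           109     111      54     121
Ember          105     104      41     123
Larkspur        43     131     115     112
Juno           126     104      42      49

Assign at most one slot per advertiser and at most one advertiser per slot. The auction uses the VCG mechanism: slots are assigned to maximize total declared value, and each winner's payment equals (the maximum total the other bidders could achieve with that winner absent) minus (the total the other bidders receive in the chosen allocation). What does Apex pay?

Efficient allocation: Apex→Slot 5 ($111), Ember→Slot 4 ($123), Larkspur→Slot 1 ($115), Juno→Slot 3 ($126); total welfare W = $475.
Apex receives Slot 5 at value $111, so the others get W − 111 = $364.
Without Apex: best allocation of the remaining 3 bidders over all 4 slots is Ember→Slot 4 ($123), Larkspur→Slot 5 ($131), Juno→Slot 3 ($126), total $380.
VCG payment = (others' best without Apex) − (others' welfare with Apex) = 380 − 364 = $16.

Apex pays $16.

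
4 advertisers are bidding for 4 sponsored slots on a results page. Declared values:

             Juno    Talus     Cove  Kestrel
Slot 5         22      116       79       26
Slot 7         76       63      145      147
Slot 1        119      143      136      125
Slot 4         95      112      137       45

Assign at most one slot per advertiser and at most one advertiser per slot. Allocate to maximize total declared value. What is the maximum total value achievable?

Optimal: Juno→Slot 1 ($119), Talus→Slot 5 ($116), Cove→Slot 4 ($137), Kestrel→Slot 7 ($147) — total 119+116+137+147 = $519.
Max-entry greedy (repeatedly take the single best remaining cell) gives $449, worse by 70.
Next-best assignment: Juno→Slot 4, Talus→Slot 5, Cove→Slot 1, Kestrel→Slot 7 = $494.

Maximum total: $519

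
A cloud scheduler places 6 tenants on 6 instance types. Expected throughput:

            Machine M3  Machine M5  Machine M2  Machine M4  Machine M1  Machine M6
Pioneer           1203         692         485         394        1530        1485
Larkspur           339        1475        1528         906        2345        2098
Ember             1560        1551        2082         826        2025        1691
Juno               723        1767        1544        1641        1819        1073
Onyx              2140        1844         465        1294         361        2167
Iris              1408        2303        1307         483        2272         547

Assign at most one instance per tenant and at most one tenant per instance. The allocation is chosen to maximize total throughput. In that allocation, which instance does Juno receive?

Juno receives Machine M4.

Treat this as an assignment problem: match each tenant to one instance.
Optimal: Pioneer→Machine M6 (1485 ops/s), Larkspur→Machine M1 (2345 ops/s), Ember→Machine M2 (2082 ops/s), Juno→Machine M4 (1641 ops/s), Onyx→Machine M3 (2140 ops/s), Iris→Machine M5 (2303 ops/s) — total 1485+2345+2082+1641+2140+2303 = 11996 ops/s.
Row-greedy (each tenant in turn takes its best remaining instance) gives 10100 ops/s, worse by 1896.
No other one-to-one assignment exceeds 11996 ops/s.
Juno's own top instance is Machine M1 (1819 ops/s), but forcing Juno→Machine M1 and reassigning the rest optimally gives only 10836 ops/s — worse by 1160.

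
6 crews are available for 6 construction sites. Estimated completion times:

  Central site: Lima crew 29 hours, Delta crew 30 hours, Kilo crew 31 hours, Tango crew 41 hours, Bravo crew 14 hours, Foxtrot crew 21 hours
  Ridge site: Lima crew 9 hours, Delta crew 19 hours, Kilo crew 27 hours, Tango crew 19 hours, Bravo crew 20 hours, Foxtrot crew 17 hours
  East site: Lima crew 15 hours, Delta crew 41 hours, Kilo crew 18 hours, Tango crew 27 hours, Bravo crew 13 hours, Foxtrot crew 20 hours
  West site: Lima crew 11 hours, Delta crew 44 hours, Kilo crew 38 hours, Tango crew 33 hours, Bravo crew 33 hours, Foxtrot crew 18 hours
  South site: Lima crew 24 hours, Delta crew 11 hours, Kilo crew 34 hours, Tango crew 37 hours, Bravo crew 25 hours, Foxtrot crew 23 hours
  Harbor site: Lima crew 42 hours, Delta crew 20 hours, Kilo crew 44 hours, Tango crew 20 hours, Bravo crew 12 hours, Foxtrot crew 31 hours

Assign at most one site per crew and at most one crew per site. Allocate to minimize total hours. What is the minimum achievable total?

Optimal: Lima crew→Ridge site (9 hours), Delta crew→South site (11 hours), Kilo crew→East site (18 hours), Tango crew→Harbor site (20 hours), Bravo crew→Central site (14 hours), Foxtrot crew→West site (18 hours) — total 9+11+18+20+14+18 = 90 hours.
Min-entry greedy (repeatedly take the single cheapest remaining cell) gives 109 hours, worse by 19.

Minimum total: 90 hours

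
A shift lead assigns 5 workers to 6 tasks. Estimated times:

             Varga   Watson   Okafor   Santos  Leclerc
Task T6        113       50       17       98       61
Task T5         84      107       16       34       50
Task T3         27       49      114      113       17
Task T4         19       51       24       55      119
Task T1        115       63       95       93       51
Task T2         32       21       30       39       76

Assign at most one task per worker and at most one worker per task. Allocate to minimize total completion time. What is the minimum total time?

Optimal: Varga→Task T4 (19 min), Watson→Task T2 (21 min), Okafor→Task T6 (17 min), Santos→Task T5 (34 min), Leclerc→Task T3 (17 min) — total 19+21+17+34+17 = 108 min.
Column-greedy (each task in turn goes to its cheapest remaining worker) gives 150 min, worse by 42.

Min total: 108 min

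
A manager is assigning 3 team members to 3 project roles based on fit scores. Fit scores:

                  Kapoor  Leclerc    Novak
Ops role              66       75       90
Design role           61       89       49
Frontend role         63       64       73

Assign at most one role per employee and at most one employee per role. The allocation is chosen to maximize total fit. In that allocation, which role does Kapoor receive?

Kapoor receives Frontend role.

Treat this as an assignment problem: match each employee to one role.
Optimal: Kapoor→Frontend role (63 pts), Leclerc→Design role (89 pts), Novak→Ops role (90 pts) — total 63+89+90 = 242 pts.
Row-greedy (each employee in turn takes its best remaining role) gives 228 pts, worse by 14.
No other one-to-one assignment exceeds 242 pts.
Kapoor's own top role is Ops role (66 pts), but forcing Kapoor→Ops role and reassigning the rest optimally gives only 228 pts — worse by 14.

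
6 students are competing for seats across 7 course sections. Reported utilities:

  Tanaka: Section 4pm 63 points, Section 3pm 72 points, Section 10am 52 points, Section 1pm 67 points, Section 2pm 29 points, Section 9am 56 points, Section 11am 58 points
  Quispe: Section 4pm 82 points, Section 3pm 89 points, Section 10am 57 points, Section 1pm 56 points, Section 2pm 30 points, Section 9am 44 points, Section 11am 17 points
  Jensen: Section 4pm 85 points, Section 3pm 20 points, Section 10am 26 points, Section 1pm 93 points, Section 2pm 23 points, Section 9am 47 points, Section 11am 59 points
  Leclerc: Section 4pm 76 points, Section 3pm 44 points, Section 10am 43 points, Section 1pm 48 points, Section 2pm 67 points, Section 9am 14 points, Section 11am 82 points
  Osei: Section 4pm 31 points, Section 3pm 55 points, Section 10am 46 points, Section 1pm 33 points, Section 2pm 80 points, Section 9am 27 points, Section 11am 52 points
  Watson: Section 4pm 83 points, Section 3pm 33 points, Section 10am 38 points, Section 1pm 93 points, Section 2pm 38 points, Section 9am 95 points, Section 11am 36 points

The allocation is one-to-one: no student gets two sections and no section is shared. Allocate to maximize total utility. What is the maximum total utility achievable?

Max total: 504 points

Optimal: Tanaka→Section 3pm (72 points), Quispe→Section 4pm (82 points), Jensen→Section 1pm (93 points), Leclerc→Section 11am (82 points), Osei→Section 2pm (80 points), Watson→Section 9am (95 points) — total 72+82+93+82+80+95 = 504 points.
Column-greedy (each section in turn goes to its best remaining student) gives 413 points, worse by 91.
Next-best assignment: Tanaka→Section 4pm, Quispe→Section 3pm, Jensen→Section 1pm, Leclerc→Section 11am, Osei→Section 2pm, Watson→Section 9am = 502 points.
No other one-to-one assignment exceeds 504 points.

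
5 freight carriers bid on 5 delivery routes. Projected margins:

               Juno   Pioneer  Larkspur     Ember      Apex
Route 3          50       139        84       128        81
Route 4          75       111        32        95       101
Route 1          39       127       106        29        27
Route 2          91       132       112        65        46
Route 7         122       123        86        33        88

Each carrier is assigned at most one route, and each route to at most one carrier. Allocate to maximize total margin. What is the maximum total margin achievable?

Optimal: Juno→Route 7 ($122k), Pioneer→Route 1 ($127k), Larkspur→Route 2 ($112k), Ember→Route 3 ($128k), Apex→Route 4 ($101k) — total 122+127+112+128+101 = $590k.
Max-entry greedy (repeatedly take the single best remaining cell) gives $503k, worse by 87.
Swapping Larkspur↔Pioneer (Larkspur→Route 1 $106k, Pioneer→Route 2 $132k) loses 1.
Every other assignment is strictly worse.

Max total: $590k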